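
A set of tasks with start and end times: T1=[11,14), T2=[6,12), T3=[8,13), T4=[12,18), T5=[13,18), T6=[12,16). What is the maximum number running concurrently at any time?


Check each time point for overlaps:
  t=12: 4 tasks active (T1, T3, T4, T6)
Max concurrent = 4


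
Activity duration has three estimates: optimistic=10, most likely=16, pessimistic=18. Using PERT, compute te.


te = (o + 4m + p) / 6
= (10 + 4×16 + 18) / 6
= (10 + 64 + 18) / 6
= 92 / 6
= 15.33


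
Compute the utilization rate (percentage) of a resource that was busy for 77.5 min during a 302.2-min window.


Utilization = busy / total × 100
= 77.5 / 302.2 × 100
= 25.6%


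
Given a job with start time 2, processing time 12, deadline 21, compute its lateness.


Completion = 2 + 12 = 14
Lateness = C - d = 14 - 21
= -7


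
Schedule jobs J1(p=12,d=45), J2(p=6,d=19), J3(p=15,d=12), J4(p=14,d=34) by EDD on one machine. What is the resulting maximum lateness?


EDD order: J3 → J2 → J4 → J1
Completion and lateness:
  J3: C=15, d=12, L=15-12=3
  J2: C=21, d=19, L=21-19=2
  J4: C=35, d=34, L=35-34=1
  J1: C=47, d=45, L=47-45=2
Lmax = max(3, 2, 1, 2)
= 3


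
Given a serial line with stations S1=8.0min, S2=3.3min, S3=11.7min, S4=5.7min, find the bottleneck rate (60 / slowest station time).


Bottleneck = longest station time
Station times: [8.0, 3.3, 11.7, 5.7]
Max = 11.7 min
Rate = 60 / 11.7
= 5.13 units/hour (bottleneck: 11.7min)


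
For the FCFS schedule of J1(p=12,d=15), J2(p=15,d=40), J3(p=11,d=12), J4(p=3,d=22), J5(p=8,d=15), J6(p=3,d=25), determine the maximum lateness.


Lateness per job (L = C - d):
  J1: C=12, d=15, L=-3
  J2: C=27, d=40, L=-13
  J3: C=38, d=12, L=26
  J4: C=41, d=22, L=19
  J5: C=49, d=15, L=34
  J6: C=52, d=25, L=27
Lmax = max(-3, -13, 26, 19, 34, 27)
= 34


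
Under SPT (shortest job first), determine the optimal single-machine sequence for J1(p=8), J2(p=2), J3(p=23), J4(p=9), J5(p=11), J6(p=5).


SPT: sort by shortest processing time
  J2: p=2
  J6: p=5
  J1: p=8
  J4: p=9
  J5: p=11
  J3: p=23
Order: J2 → J6 → J1 → J4 → J5 → J3


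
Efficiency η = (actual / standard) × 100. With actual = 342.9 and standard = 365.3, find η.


Efficiency = (actual / standard) × 100
= (342.9 / 365.3) × 100
= 93.9%


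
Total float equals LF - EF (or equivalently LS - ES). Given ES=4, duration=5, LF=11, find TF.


EF = ES + duration = 4 + 5 = 9
LS = LF - duration = 11 - 5 = 6
Total Float = LF - EF = 11 - 9
(or LS - ES = 6 - 4)
= 2


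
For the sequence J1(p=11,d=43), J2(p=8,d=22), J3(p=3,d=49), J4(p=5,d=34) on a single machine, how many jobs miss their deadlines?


Completion vs due date:
  J1: C=11, d=43 → on time
  J2: C=19, d=22 → on time
  J3: C=22, d=49 → on time
  J4: C=27, d=34 → on time
Tardy jobs: none
Count = 0


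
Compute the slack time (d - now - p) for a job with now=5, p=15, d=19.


Slack = due - current_time - processing
= 19 - 5 - 15
= -1


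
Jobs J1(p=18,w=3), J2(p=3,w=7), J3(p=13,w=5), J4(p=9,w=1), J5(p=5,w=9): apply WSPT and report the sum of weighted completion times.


WSPT order (by p/w): J2 → J5 → J3 → J1 → J4
  J2: C=3, w·C=7×3=21
  J5: C=8, w·C=9×8=72
  J3: C=21, w·C=5×21=105
  J1: C=39, w·C=3×39=117
  J4: C=48, w·C=1×48=48
Σ w·C = 363
= 363


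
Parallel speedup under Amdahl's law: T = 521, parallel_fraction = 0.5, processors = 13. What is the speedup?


Amdahl's law: T_p = T × ((1-p) + p/N)
= 521 × ((1-0.5) + 0.5/13)
= 521 × (0.50 + 0.0385)
= 521 × 0.5385
= 280.54
Speedup = 521/280.54
= 1.86×


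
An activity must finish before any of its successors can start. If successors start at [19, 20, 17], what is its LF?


LF = min of all successor start times
Successors start at: [19, 20, 17]
LF = min(19, 20, 17)
= 17


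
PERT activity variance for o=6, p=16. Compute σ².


σ² = ((p - o) / 6)² = (p - o)² / 36
= (16 - 6)² / 36
= 10² / 36
= 100 / 36
= 2.7778


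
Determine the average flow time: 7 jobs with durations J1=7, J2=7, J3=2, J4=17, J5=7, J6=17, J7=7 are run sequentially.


Completion times:
  J1: completes at 7
  J2: completes at 14
  J3: completes at 16
  J4: completes at 33
  J5: completes at 40
  J6: completes at 57
  J7: completes at 64
Sum = 231
Average = 231/7
= 33.00


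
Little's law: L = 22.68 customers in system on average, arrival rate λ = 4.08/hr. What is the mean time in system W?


Little's law: L = λW → W = L / λ
= 22.68 / 4.08
= 5.56 hours


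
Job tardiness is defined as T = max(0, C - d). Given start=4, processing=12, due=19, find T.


Completion = start + processing = 4 + 12 = 16
Tardiness = max(0, C - d) = max(0, 16 - 19)
= max(0, -3)
= 0


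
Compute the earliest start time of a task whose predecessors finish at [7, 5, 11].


ES = max of all predecessor completion times
Predecessors: [7, 5, 11]
ES = max(7, 5, 11)
= 11


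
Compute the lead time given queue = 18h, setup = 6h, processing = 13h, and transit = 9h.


Lead time = queue + setup + processing + transit
= 18 + 6 + 13 + 9
= 46 hours


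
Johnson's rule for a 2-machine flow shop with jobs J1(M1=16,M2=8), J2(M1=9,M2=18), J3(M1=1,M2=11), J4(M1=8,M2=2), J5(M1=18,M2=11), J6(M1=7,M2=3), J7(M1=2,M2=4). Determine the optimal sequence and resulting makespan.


Johnson's rule:
Group 1 (M1≤M2, sort by M1): ['J3', 'J7', 'J2']
Group 2 (M1>M2, sort desc M2): ['J5', 'J1', 'J6', 'J4']
Sequence: J3 → J7 → J2 → J5 → J1 → J6 → J4
Makespan calculation:
  J3: M1 done=1, M2 done=12
  J7: M1 done=3, M2 done=16
  J2: M1 done=12, M2 done=34
  J5: M1 done=30, M2 done=45
  J1: M1 done=46, M2 done=54
  J6: M1 done=53, M2 done=57
  J4: M1 done=61, M2 done=63
= Sequence: J3 → J7 → J2 → J5 → J1 → J6 → J4, Makespan: 63


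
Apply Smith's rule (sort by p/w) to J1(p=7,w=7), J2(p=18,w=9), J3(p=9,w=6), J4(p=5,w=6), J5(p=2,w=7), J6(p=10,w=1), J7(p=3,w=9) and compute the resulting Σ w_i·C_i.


WSPT order (by p/w): J5 → J7 → J4 → J1 → J3 → J2 → J6
  J5: C=2, w·C=7×2=14
  J7: C=5, w·C=9×5=45
  J4: C=10, w·C=6×10=60
  J1: C=17, w·C=7×17=119
  J3: C=26, w·C=6×26=156
  J2: C=44, w·C=9×44=396
  J6: C=54, w·C=1×54=54
Σ w·C = 844
= 844


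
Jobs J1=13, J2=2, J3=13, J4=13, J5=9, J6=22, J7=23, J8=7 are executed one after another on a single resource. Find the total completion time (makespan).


Sequential makespan: sum all processing times
= 13 + 2 + 13 + 13 + 9 + 22 + 23 + 7
= 102 time units


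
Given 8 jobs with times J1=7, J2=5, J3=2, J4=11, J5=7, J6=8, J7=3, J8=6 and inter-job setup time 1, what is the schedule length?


Makespan = Σ processing + (n-1) × setup
= (7 + 5 + 2 + 11 + 7 + 8 + 3 + 6) + (8-1)×1
= 49 + 7
= 56 time units


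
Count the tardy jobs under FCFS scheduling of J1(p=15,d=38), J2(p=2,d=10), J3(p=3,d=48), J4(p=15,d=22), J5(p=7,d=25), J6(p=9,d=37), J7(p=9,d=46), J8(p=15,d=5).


Completion vs due date:
  J1: C=15, d=38 → on time
  J2: C=17, d=10 → TARDY
  J3: C=20, d=48 → on time
  J4: C=35, d=22 → TARDY
  J5: C=42, d=25 → TARDY
  J6: C=51, d=37 → TARDY
  J7: C=60, d=46 → TARDY
  J8: C=75, d=5 → TARDY
Tardy jobs: J2, J4, J5, J6, J7, J8
Count = 6


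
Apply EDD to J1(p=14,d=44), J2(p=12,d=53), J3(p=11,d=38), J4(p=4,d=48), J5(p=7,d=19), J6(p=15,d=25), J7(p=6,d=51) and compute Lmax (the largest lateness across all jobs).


EDD order: J5 → J6 → J3 → J1 → J4 → J7 → J2
Completion and lateness:
  J5: C=7, d=19, L=7-19=-12
  J6: C=22, d=25, L=22-25=-3
  J3: C=33, d=38, L=33-38=-5
  J1: C=47, d=44, L=47-44=3
  J4: C=51, d=48, L=51-48=3
  J7: C=57, d=51, L=57-51=6
  J2: C=69, d=53, L=69-53=16
Lmax = max(-12, -3, -5, 3, 3, 6, 16)
= 16


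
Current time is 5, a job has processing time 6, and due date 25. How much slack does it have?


Slack = due - current_time - processing
= 25 - 5 - 6
= 14


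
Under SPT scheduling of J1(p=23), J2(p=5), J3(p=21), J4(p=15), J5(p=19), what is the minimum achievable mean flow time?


SPT order: J2 → J4 → J5 → J3 → J1
Completion times:
  J2: C=5
  J4: C=20
  J5: C=39
  J3: C=60
  J1: C=83
Sum = 207, n = 5
Mean flow = 207/5
= 41.40


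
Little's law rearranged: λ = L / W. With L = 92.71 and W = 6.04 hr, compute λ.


Little's law: L = λW → λ = L / W
= 92.71 / 6.04
= 15.35 per hour


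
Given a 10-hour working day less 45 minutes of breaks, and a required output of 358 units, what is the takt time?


Available = 10×60 - 45 = 555 min
Takt time = 555 / 358
= 1.55 min/unit


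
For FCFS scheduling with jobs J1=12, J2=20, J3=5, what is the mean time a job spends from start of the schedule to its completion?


Completion times:
  J1: completes at 12
  J2: completes at 32
  J3: completes at 37
Sum = 81
Average = 81/3
= 27.00


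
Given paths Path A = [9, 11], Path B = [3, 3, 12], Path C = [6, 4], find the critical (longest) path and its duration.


Path A: 9 + 11 = 20
Path B: 3 + 3 + 12 = 18
Path C: 6 + 4 = 10
Critical path = longest = max(20, 18, 10)
= 20 (Path A)


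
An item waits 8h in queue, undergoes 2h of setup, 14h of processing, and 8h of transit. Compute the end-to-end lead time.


Lead time = queue + setup + processing + transit
= 8 + 2 + 14 + 8
= 32 hours


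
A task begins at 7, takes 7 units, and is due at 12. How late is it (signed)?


Completion = 7 + 7 = 14
Lateness = C - d = 14 - 12
= 2


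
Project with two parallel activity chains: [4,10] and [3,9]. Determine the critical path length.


Path A: 4 + 10 = 14
Path B: 3 + 9 = 12
Critical path = longest = max(14, 12)
= 14 (Path A)


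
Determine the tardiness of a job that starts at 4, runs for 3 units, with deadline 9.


Completion = start + processing = 4 + 3 = 7
Tardiness = max(0, C - d) = max(0, 7 - 9)
= max(0, -2)
= 0


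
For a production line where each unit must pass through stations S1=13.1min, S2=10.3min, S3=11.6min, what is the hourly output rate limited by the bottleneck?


Bottleneck = longest station time
Station times: [13.1, 10.3, 11.6]
Max = 13.1 min
Rate = 60 / 13.1
= 4.58 units/hour (bottleneck: 13.1min)


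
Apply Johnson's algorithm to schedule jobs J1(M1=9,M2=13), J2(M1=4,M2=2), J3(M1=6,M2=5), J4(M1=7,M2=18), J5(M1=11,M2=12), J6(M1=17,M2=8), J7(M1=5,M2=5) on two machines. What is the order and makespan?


Johnson's rule:
Group 1 (M1≤M2, sort by M1): ['J7', 'J4', 'J1', 'J5']
Group 2 (M1>M2, sort desc M2): ['J6', 'J3', 'J2']
Sequence: J7 → J4 → J1 → J5 → J6 → J3 → J2
Makespan calculation:
  J7: M1 done=5, M2 done=10
  J4: M1 done=12, M2 done=30
  J1: M1 done=21, M2 done=43
  J5: M1 done=32, M2 done=55
  J6: M1 done=49, M2 done=63
  J3: M1 done=55, M2 done=68
  J2: M1 done=59, M2 done=70
= Sequence: J7 → J4 → J1 → J5 → J6 → J3 → J2, Makespan: 70


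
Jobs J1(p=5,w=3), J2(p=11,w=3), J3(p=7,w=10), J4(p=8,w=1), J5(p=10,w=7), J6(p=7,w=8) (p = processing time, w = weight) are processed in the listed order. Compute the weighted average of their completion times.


Completion times:
  J1: C=5, w×C=3×5=15
  J2: C=16, w×C=3×16=48
  J3: C=23, w×C=10×23=230
  J4: C=31, w×C=1×31=31
  J5: C=41, w×C=7×41=287
  J6: C=48, w×C=8×48=384
Sum w×C = 995
Sum w = 32
Weighted avg = 995/32
= 31.09


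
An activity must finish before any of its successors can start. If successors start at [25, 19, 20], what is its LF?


LF = min of all successor start times
Successors start at: [25, 19, 20]
LF = min(25, 19, 20)
= 19


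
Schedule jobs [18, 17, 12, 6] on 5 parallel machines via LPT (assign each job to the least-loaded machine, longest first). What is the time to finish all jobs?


Jobs (LPT sorted): [18, 17, 12, 6]
Machines: 5
  J=18 → Machine 1 (load: 0+18=18)
  J=17 → Machine 2 (load: 0+17=17)
  J=12 → Machine 3 (load: 0+12=12)
  J=6 → Machine 4 (load: 0+6=6)
Machine loads: [18, 17, 12, 6, 0]
Makespan = max = 18 time units


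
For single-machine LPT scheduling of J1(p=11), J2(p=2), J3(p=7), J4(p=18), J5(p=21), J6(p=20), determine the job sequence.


LPT: sort by longest processing time first
  J5: p=21
  J6: p=20
  J4: p=18
  J1: p=11
  J3: p=7
  J2: p=2
Order: J5 → J6 → J4 → J1 → J3 → J2


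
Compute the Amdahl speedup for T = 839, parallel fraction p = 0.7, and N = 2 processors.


Amdahl's law: T_p = T × ((1-p) + p/N)
= 839 × ((1-0.7) + 0.7/2)
= 839 × (0.30 + 0.3500)
= 839 × 0.6500
= 545.35
Speedup = 839/545.35
= 1.54×


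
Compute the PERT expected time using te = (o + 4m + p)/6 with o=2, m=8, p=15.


te = (o + 4m + p) / 6
= (2 + 4×8 + 15) / 6
= (2 + 32 + 15) / 6
= 49 / 6
= 8.17


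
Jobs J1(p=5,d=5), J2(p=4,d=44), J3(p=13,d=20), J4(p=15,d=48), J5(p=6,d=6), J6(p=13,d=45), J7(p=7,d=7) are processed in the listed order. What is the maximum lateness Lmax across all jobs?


Lateness per job (L = C - d):
  J1: C=5, d=5, L=0
  J2: C=9, d=44, L=-35
  J3: C=22, d=20, L=2
  J4: C=37, d=48, L=-11
  J5: C=43, d=6, L=37
  J6: C=56, d=45, L=11
  J7: C=63, d=7, L=56
Lmax = max(0, -35, 2, -11, 37, 11, 56)
= 56


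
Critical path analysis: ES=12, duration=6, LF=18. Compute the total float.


EF = ES + duration = 12 + 6 = 18
LS = LF - duration = 18 - 6 = 12
Total Float = LF - EF = 18 - 18
(or LS - ES = 12 - 12)
= 0


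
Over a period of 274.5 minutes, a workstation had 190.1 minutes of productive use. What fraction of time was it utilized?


Utilization = busy / total × 100
= 190.1 / 274.5 × 100
= 69.3%


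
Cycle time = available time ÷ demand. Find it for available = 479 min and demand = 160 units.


Cycle time = available time / demand
= 479 / 160
= 2.99 min/unit


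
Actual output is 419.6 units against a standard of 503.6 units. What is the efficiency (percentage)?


Efficiency = (actual / standard) × 100
= (419.6 / 503.6) × 100
= 83.3%


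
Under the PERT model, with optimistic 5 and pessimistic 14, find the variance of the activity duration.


σ² = ((p - o) / 6)² = (p - o)² / 36
= (14 - 5)² / 36
= 9² / 36
= 81 / 36
= 2.2500


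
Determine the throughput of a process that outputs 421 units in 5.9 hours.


Throughput = units / time
= 421 / 5.9
= 71.4 units/hour


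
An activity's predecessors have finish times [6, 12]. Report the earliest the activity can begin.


ES = max of all predecessor completion times
Predecessors: [6, 12]
ES = max(6, 12)
= 12


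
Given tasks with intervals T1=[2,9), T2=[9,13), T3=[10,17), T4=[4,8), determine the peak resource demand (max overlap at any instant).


Check each time point for overlaps:
  t=4: 2 tasks active (T1, T4)
Max concurrent = 2


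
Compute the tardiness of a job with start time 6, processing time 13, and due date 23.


Completion = start + processing = 6 + 13 = 19
Tardiness = max(0, C - d) = max(0, 19 - 23)
= max(0, -4)
= 0


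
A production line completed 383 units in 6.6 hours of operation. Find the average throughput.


Throughput = units / time
= 383 / 6.6
= 58.0 units/hour


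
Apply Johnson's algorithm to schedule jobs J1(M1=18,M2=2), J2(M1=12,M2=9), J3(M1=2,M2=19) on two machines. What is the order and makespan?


Johnson's rule:
Group 1 (M1≤M2, sort by M1): ['J3']
Group 2 (M1>M2, sort desc M2): ['J2', 'J1']
Sequence: J3 → J2 → J1
Makespan calculation:
  J3: M1 done=2, M2 done=21
  J2: M1 done=14, M2 done=30
  J1: M1 done=32, M2 done=34
= Sequence: J3 → J2 → J1, Makespan: 34


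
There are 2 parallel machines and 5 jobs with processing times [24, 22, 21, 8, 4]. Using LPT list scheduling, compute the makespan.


Jobs (LPT sorted): [24, 22, 21, 8, 4]
Machines: 2
  J=24 → Machine 1 (load: 0+24=24)
  J=22 → Machine 2 (load: 0+22=22)
  J=21 → Machine 2 (load: 22+21=43)
  J=8 → Machine 1 (load: 24+8=32)
  J=4 → Machine 1 (load: 32+4=36)
Machine loads: [36, 43]
Makespan = max = 43 time units


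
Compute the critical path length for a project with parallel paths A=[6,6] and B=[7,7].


Path A: 6 + 6 = 12
Path B: 7 + 7 = 14
Critical path = longest = max(12, 14)
= 14 (Path B)


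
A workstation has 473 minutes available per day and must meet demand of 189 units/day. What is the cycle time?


Cycle time = available time / demand
= 473 / 189
= 2.50 min/unit


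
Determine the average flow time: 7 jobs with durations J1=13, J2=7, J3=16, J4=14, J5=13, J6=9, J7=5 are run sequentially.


Completion times:
  J1: completes at 13
  J2: completes at 20
  J3: completes at 36
  J4: completes at 50
  J5: completes at 63
  J6: completes at 72
  J7: completes at 77
Sum = 331
Average = 331/7
= 47.29


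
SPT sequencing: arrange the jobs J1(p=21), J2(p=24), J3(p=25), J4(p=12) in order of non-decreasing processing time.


SPT: sort by shortest processing time
  J4: p=12
  J1: p=21
  J2: p=24
  J3: p=25
Order: J4 → J1 → J2 → J3


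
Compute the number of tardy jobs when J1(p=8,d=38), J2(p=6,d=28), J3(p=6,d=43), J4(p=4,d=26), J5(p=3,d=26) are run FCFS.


Completion vs due date:
  J1: C=8, d=38 → on time
  J2: C=14, d=28 → on time
  J3: C=20, d=43 → on time
  J4: C=24, d=26 → on time
  J5: C=27, d=26 → TARDY
Tardy jobs: J5
Count = 1


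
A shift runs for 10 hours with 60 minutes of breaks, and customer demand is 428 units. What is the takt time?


Available = 10×60 - 60 = 540 min
Takt time = 540 / 428
= 1.26 min/unit


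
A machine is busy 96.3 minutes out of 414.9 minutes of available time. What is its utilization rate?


Utilization = busy / total × 100
= 96.3 / 414.9 × 100
= 23.2%


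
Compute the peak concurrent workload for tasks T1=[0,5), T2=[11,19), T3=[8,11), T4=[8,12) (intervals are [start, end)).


Check each time point for overlaps:
  t=8: 2 tasks active (T3, T4)
Max concurrent = 2


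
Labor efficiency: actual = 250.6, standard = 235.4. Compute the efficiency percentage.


Efficiency = (actual / standard) × 100
= (250.6 / 235.4) × 100
= 106.5%


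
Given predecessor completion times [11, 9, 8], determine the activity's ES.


ES = max of all predecessor completion times
Predecessors: [11, 9, 8]
ES = max(11, 9, 8)
= 11


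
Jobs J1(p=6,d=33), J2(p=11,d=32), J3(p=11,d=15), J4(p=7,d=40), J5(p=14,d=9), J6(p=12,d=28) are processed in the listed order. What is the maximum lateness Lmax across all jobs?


Lateness per job (L = C - d):
  J1: C=6, d=33, L=-27
  J2: C=17, d=32, L=-15
  J3: C=28, d=15, L=13
  J4: C=35, d=40, L=-5
  J5: C=49, d=9, L=40
  J6: C=61, d=28, L=33
Lmax = max(-27, -15, 13, -5, 40, 33)
= 40


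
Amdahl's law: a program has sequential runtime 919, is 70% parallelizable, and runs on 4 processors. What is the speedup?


Amdahl's law: T_p = T × ((1-p) + p/N)
= 919 × ((1-0.7) + 0.7/4)
= 919 × (0.30 + 0.1750)
= 919 × 0.4750
= 436.53
Speedup = 919/436.53
= 2.11×


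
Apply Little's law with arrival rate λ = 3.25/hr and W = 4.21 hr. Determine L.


Little's law: L = λ × W
= 3.25 × 4.21
= 13.68


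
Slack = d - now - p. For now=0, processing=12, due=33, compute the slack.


Slack = due - current_time - processing
= 33 - 0 - 12
= 21


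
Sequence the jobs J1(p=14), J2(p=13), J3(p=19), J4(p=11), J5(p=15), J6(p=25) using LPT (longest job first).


LPT: sort by longest processing time first
  J6: p=25
  J3: p=19
  J5: p=15
  J1: p=14
  J2: p=13
  J4: p=11
Order: J6 → J3 → J5 → J1 → J2 → J4


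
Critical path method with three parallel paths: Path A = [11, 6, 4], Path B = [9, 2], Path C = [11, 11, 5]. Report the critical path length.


Path A: 11 + 6 + 4 = 21
Path B: 9 + 2 = 11
Path C: 11 + 11 + 5 = 27
Critical path = longest = max(21, 11, 27)
= 27 (Path C)


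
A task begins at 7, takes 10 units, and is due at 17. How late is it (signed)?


Completion = 7 + 10 = 17
Lateness = C - d = 17 - 17
= 0


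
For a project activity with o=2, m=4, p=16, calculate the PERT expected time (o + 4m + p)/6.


te = (o + 4m + p) / 6
= (2 + 4×4 + 16) / 6
= (2 + 16 + 16) / 6
= 34 / 6
= 5.67


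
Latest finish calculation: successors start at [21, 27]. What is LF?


LF = min of all successor start times
Successors start at: [21, 27]
LF = min(21, 27)
= 21


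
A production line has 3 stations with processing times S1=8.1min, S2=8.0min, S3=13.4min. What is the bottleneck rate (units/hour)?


Bottleneck = longest station time
Station times: [8.1, 8.0, 13.4]
Max = 13.4 min
Rate = 60 / 13.4
= 4.48 units/hour (bottleneck: 13.4min)


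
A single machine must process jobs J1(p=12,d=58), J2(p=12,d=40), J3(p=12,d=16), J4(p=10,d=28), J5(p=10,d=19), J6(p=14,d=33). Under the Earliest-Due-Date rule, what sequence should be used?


EDD: sort by earliest due date
  J3: d=16, p=12
  J5: d=19, p=10
  J4: d=28, p=10
  J6: d=33, p=14
  J2: d=40, p=12
  J1: d=58, p=12
Order: J3 → J5 → J4 → J6 → J2 → J1


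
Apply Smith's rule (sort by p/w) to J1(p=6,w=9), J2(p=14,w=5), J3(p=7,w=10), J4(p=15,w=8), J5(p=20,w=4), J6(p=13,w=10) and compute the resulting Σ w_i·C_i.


WSPT order (by p/w): J1 → J3 → J6 → J4 → J2 → J5
  J1: C=6, w·C=9×6=54
  J3: C=13, w·C=10×13=130
  J6: C=26, w·C=10×26=260
  J4: C=41, w·C=8×41=328
  J2: C=55, w·C=5×55=275
  J5: C=75, w·C=4×75=300
Σ w·C = 1347
= 1347


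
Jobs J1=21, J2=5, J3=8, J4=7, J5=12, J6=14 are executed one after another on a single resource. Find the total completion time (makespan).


Sequential makespan: sum all processing times
= 21 + 5 + 8 + 7 + 12 + 14
= 67 time units


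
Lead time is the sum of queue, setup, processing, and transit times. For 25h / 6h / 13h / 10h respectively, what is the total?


Lead time = queue + setup + processing + transit
= 25 + 6 + 13 + 10
= 54 hours


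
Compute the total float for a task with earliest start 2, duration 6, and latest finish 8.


EF = ES + duration = 2 + 6 = 8
LS = LF - duration = 8 - 6 = 2
Total Float = LF - EF = 8 - 8
(or LS - ES = 2 - 2)
= 0


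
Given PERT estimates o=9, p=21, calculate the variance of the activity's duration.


σ² = ((p - o) / 6)² = (p - o)² / 36
= (21 - 9)² / 36
= 12² / 36
= 144 / 36
= 4.0000


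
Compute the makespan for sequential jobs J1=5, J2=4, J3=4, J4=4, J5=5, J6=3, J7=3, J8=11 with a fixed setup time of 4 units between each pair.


Makespan = Σ processing + (n-1) × setup
= (5 + 4 + 4 + 4 + 5 + 3 + 3 + 11) + (8-1)×4
= 39 + 28
= 67 time units


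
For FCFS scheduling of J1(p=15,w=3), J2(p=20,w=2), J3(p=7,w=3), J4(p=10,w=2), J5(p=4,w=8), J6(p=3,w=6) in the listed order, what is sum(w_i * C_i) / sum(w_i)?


Completion times:
  J1: C=15, w×C=3×15=45
  J2: C=35, w×C=2×35=70
  J3: C=42, w×C=3×42=126
  J4: C=52, w×C=2×52=104
  J5: C=56, w×C=8×56=448
  J6: C=59, w×C=6×59=354
Sum w×C = 1147
Sum w = 24
Weighted avg = 1147/24
= 47.79


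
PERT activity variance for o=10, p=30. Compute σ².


σ² = ((p - o) / 6)² = (p - o)² / 36
= (30 - 10)² / 36
= 20² / 36
= 400 / 36
= 11.1111


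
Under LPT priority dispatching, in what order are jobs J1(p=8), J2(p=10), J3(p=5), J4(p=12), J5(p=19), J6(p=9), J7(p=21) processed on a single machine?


LPT: sort by longest processing time first
  J7: p=21
  J5: p=19
  J4: p=12
  J2: p=10
  J6: p=9
  J1: p=8
  J3: p=5
Order: J7 → J5 → J4 → J2 → J6 → J1 → J3


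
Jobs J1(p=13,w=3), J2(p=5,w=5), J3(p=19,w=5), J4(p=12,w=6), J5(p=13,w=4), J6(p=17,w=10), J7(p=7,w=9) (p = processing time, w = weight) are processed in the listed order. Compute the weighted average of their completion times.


Completion times:
  J1: C=13, w×C=3×13=39
  J2: C=18, w×C=5×18=90
  J3: C=37, w×C=5×37=185
  J4: C=49, w×C=6×49=294
  J5: C=62, w×C=4×62=248
  J6: C=79, w×C=10×79=790
  J7: C=86, w×C=9×86=774
Sum w×C = 2420
Sum w = 42
Weighted avg = 2420/42
= 57.62


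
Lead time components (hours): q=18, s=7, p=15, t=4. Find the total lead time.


Lead time = queue + setup + processing + transit
= 18 + 7 + 15 + 4
= 44 hours


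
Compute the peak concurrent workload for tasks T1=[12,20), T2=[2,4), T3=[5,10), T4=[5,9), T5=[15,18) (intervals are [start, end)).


Check each time point for overlaps:
  t=5: 2 tasks active (T3, T4)
Max concurrent = 2


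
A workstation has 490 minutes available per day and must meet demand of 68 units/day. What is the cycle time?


Cycle time = available time / demand
= 490 / 68
= 7.21 min/unit


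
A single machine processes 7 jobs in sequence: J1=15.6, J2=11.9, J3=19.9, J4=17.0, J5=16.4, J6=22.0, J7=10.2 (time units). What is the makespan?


Sequential makespan: sum all processing times
= 15.6 + 11.9 + 19.9 + 17.0 + 16.4 + 22.0 + 10.2
= 113.0 time units


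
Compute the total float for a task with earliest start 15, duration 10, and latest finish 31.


EF = ES + duration = 15 + 10 = 25
LS = LF - duration = 31 - 10 = 21
Total Float = LF - EF = 31 - 25
(or LS - ES = 21 - 15)
= 6


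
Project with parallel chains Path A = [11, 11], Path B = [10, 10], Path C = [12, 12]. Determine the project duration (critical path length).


Path A: 11 + 11 = 22
Path B: 10 + 10 = 20
Path C: 12 + 12 = 24
Critical path = longest = max(22, 20, 24)
= 24 (Path C)


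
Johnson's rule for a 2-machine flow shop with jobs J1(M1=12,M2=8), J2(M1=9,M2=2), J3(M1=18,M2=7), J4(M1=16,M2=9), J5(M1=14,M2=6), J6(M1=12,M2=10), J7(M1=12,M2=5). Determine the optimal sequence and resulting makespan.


Johnson's rule:
Group 1 (M1≤M2, sort by M1): []
Group 2 (M1>M2, sort desc M2): ['J6', 'J4', 'J1', 'J3', 'J5', 'J7', 'J2']
Sequence: J6 → J4 → J1 → J3 → J5 → J7 → J2
Makespan calculation:
  J6: M1 done=12, M2 done=22
  J4: M1 done=28, M2 done=37
  J1: M1 done=40, M2 done=48
  J3: M1 done=58, M2 done=65
  J5: M1 done=72, M2 done=78
  J7: M1 done=84, M2 done=89
  J2: M1 done=93, M2 done=95
= Sequence: J6 → J4 → J1 → J3 → J5 → J7 → J2, Makespan: 95


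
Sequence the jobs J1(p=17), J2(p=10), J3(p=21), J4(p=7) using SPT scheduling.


SPT: sort by shortest processing time
  J4: p=7
  J2: p=10
  J1: p=17
  J3: p=21
Order: J4 → J2 → J1 → J3


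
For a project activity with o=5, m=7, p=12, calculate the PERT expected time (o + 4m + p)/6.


te = (o + 4m + p) / 6
= (5 + 4×7 + 12) / 6
= (5 + 28 + 12) / 6
= 45 / 6
= 7.50


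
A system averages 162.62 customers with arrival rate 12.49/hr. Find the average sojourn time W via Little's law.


Little's law: L = λW → W = L / λ
= 162.62 / 12.49
= 13.02 hours


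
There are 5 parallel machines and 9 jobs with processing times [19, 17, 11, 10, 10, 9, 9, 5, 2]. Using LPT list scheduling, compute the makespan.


Jobs (LPT sorted): [19, 17, 11, 10, 10, 9, 9, 5, 2]
Machines: 5
  J=19 → Machine 1 (load: 0+19=19)
  J=17 → Machine 2 (load: 0+17=17)
  J=11 → Machine 3 (load: 0+11=11)
  J=10 → Machine 4 (load: 0+10=10)
  J=10 → Machine 5 (load: 0+10=10)
  J=9 → Machine 4 (load: 10+9=19)
  J=9 → Machine 5 (load: 10+9=19)
  J=5 → Machine 3 (load: 11+5=16)
  J=2 → Machine 3 (load: 16+2=18)
Machine loads: [19, 17, 18, 19, 19]
Makespan = max = 19 time units


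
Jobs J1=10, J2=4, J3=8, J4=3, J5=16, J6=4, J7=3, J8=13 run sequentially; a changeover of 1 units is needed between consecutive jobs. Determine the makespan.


Makespan = Σ processing + (n-1) × setup
= (10 + 4 + 8 + 3 + 16 + 4 + 3 + 13) + (8-1)×1
= 61 + 7
= 68 time units


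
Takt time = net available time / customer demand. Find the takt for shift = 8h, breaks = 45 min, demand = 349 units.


Available = 8×60 - 45 = 435 min
Takt time = 435 / 349
= 1.25 min/unit


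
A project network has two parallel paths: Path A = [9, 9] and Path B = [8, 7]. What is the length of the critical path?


Path A: 9 + 9 = 18
Path B: 8 + 7 = 15
Critical path = longest = max(18, 15)
= 18 (Path A)


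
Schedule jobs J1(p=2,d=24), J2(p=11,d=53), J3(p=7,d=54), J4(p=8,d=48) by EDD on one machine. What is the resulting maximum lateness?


EDD order: J1 → J4 → J2 → J3
Completion and lateness:
  J1: C=2, d=24, L=2-24=-22
  J4: C=10, d=48, L=10-48=-38
  J2: C=21, d=53, L=21-53=-32
  J3: C=28, d=54, L=28-54=-26
Lmax = max(-22, -38, -32, -26)
= -22


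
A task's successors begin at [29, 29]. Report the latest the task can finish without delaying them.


LF = min of all successor start times
Successors start at: [29, 29]
LF = min(29, 29)
= 29


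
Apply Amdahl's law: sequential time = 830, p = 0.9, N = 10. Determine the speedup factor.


Amdahl's law: T_p = T × ((1-p) + p/N)
= 830 × ((1-0.9) + 0.9/10)
= 830 × (0.10 + 0.0900)
= 830 × 0.1900
= 157.70
Speedup = 830/157.70
= 5.26×


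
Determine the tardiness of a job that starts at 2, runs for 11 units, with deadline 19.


Completion = start + processing = 2 + 11 = 13
Tardiness = max(0, C - d) = max(0, 13 - 19)
= max(0, -6)
= 0


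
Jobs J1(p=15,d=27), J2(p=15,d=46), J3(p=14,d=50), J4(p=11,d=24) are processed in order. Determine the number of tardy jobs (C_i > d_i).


Completion vs due date:
  J1: C=15, d=27 → on time
  J2: C=30, d=46 → on time
  J3: C=44, d=50 → on time
  J4: C=55, d=24 → TARDY
Tardy jobs: J4
Count = 1


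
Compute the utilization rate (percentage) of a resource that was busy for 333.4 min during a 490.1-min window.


Utilization = busy / total × 100
= 333.4 / 490.1 × 100
= 68.0%


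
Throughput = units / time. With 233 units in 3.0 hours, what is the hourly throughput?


Throughput = units / time
= 233 / 3.0
= 77.7 units/hour


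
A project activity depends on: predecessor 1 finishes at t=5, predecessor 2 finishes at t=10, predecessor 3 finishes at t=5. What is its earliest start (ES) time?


ES = max of all predecessor completion times
Predecessors: [5, 10, 5]
ES = max(5, 10, 5)
= 10


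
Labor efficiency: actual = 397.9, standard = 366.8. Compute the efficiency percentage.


Efficiency = (actual / standard) × 100
= (397.9 / 366.8) × 100
= 108.5%


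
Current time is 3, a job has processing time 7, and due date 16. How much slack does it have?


Slack = due - current_time - processing
= 16 - 3 - 7
= 6


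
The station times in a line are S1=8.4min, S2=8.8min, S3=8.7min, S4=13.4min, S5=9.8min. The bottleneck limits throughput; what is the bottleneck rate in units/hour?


Bottleneck = longest station time
Station times: [8.4, 8.8, 8.7, 13.4, 9.8]
Max = 13.4 min
Rate = 60 / 13.4
= 4.48 units/hour (bottleneck: 13.4min)


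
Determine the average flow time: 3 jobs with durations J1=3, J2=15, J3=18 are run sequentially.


Completion times:
  J1: completes at 3
  J2: completes at 18
  J3: completes at 36
Sum = 57
Average = 57/3
= 19.00


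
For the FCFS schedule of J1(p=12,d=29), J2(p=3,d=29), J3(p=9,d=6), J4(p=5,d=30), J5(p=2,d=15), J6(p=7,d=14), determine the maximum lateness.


Lateness per job (L = C - d):
  J1: C=12, d=29, L=-17
  J2: C=15, d=29, L=-14
  J3: C=24, d=6, L=18
  J4: C=29, d=30, L=-1
  J5: C=31, d=15, L=16
  J6: C=38, d=14, L=24
Lmax = max(-17, -14, 18, -1, 16, 24)
= 24


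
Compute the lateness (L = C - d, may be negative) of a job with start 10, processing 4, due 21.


Completion = 10 + 4 = 14
Lateness = C - d = 14 - 21
= -7


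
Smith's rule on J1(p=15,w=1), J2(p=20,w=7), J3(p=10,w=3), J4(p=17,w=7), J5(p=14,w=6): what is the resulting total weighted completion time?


WSPT order (by p/w): J5 → J4 → J2 → J3 → J1
  J5: C=14, w·C=6×14=84
  J4: C=31, w·C=7×31=217
  J2: C=51, w·C=7×51=357
  J3: C=61, w·C=3×61=183
  J1: C=76, w·C=1×76=76
Σ w·C = 917
= 917


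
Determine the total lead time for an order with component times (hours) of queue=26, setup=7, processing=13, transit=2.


Lead time = queue + setup + processing + transit
= 26 + 7 + 13 + 2
= 48 hours


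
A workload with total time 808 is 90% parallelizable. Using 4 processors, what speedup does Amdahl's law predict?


Amdahl's law: T_p = T × ((1-p) + p/N)
= 808 × ((1-0.9) + 0.9/4)
= 808 × (0.10 + 0.2250)
= 808 × 0.3250
= 262.60
Speedup = 808/262.60
= 3.08×


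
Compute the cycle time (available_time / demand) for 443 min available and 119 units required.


Cycle time = available time / demand
= 443 / 119
= 3.72 min/unit


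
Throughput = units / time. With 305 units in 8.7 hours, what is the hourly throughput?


Throughput = units / time
= 305 / 8.7
= 35.1 units/hour


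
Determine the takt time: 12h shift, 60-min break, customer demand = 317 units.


Available = 12×60 - 60 = 660 min
Takt time = 660 / 317
= 2.08 min/unit


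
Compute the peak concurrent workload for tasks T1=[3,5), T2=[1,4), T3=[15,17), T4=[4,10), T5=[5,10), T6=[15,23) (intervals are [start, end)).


Check each time point for overlaps:
  t=3: 2 tasks active (T1, T2)
Max concurrent = 2


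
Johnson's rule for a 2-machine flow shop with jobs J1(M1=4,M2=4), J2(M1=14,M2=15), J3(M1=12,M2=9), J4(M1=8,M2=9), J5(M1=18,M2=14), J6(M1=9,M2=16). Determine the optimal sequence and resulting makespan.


Johnson's rule:
Group 1 (M1≤M2, sort by M1): ['J1', 'J4', 'J6', 'J2']
Group 2 (M1>M2, sort desc M2): ['J5', 'J3']
Sequence: J1 → J4 → J6 → J2 → J5 → J3
Makespan calculation:
  J1: M1 done=4, M2 done=8
  J4: M1 done=12, M2 done=21
  J6: M1 done=21, M2 done=37
  J2: M1 done=35, M2 done=52
  J5: M1 done=53, M2 done=67
  J3: M1 done=65, M2 done=76
= Sequence: J1 → J4 → J6 → J2 → J5 → J3, Makespan: 76


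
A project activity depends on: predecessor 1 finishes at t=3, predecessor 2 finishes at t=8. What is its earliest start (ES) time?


ES = max of all predecessor completion times
Predecessors: [3, 8]
ES = max(3, 8)
= 8


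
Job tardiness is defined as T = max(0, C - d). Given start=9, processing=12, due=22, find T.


Completion = start + processing = 9 + 12 = 21
Tardiness = max(0, C - d) = max(0, 21 - 22)
= max(0, -1)
= 0


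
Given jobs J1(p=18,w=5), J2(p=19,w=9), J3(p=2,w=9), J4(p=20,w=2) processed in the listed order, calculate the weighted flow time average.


Completion times:
  J1: C=18, w×C=5×18=90
  J2: C=37, w×C=9×37=333
  J3: C=39, w×C=9×39=351
  J4: C=59, w×C=2×59=118
Sum w×C = 892
Sum w = 25
Weighted avg = 892/25
= 35.68


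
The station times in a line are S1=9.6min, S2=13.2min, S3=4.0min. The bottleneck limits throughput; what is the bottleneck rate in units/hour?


Bottleneck = longest station time
Station times: [9.6, 13.2, 4.0]
Max = 13.2 min
Rate = 60 / 13.2
= 4.55 units/hour (bottleneck: 13.2min)


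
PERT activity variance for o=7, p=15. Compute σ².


σ² = ((p - o) / 6)² = (p - o)² / 36
= (15 - 7)² / 36
= 8² / 36
= 64 / 36
= 1.7778


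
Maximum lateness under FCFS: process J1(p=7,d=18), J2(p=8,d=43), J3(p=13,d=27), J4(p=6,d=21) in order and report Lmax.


Lateness per job (L = C - d):
  J1: C=7, d=18, L=-11
  J2: C=15, d=43, L=-28
  J3: C=28, d=27, L=1
  J4: C=34, d=21, L=13
Lmax = max(-11, -28, 1, 13)
= 13


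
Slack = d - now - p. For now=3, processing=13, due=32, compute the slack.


Slack = due - current_time - processing
= 32 - 3 - 13
= 16


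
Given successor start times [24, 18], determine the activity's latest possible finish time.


LF = min of all successor start times
Successors start at: [24, 18]
LF = min(24, 18)
= 18


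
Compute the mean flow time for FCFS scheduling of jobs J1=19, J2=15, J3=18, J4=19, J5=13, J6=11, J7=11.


Completion times:
  J1: completes at 19
  J2: completes at 34
  J3: completes at 52
  J4: completes at 71
  J5: completes at 84
  J6: completes at 95
  J7: completes at 106
Sum = 461
Average = 461/7
= 65.86


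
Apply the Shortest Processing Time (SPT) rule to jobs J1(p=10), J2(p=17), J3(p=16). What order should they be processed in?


SPT: sort by shortest processing time
  J1: p=10
  J3: p=16
  J2: p=17
Order: J1 → J3 → J2


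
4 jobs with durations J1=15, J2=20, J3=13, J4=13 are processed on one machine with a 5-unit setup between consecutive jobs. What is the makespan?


Makespan = Σ processing + (n-1) × setup
= (15 + 20 + 13 + 13) + (4-1)×5
= 61 + 15
= 76 time units


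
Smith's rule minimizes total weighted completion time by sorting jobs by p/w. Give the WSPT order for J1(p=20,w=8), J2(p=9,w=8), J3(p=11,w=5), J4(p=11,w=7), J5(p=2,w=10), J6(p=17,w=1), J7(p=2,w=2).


WSPT (Smith's rule): sort by p/w ascending
  J5: p/w = 2/10 = 0.200
  J7: p/w = 2/2 = 1.000
  J2: p/w = 9/8 = 1.125
  J4: p/w = 11/7 = 1.571
  J3: p/w = 11/5 = 2.200
  J1: p/w = 20/8 = 2.500
  J6: p/w = 17/1 = 17.000
Order: J5 → J7 → J2 → J4 → J3 → J1 → J6


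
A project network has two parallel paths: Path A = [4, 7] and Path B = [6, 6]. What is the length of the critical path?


Path A: 4 + 7 = 11
Path B: 6 + 6 = 12
Critical path = longest = max(11, 12)
= 12 (Path B)


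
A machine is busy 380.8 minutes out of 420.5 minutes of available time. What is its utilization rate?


Utilization = busy / total × 100
= 380.8 / 420.5 × 100
= 90.6%


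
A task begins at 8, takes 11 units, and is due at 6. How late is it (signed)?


Completion = 8 + 11 = 19
Lateness = C - d = 19 - 6
= 13


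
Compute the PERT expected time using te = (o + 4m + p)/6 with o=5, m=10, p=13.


te = (o + 4m + p) / 6
= (5 + 4×10 + 13) / 6
= (5 + 40 + 13) / 6
= 58 / 6
= 9.67


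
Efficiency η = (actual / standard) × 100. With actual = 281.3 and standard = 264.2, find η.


Efficiency = (actual / standard) × 100
= (281.3 / 264.2) × 100
= 106.5%


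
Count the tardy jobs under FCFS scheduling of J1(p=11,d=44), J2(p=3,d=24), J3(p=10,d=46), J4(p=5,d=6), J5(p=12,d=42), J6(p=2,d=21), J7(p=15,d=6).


Completion vs due date:
  J1: C=11, d=44 → on time
  J2: C=14, d=24 → on time
  J3: C=24, d=46 → on time
  J4: C=29, d=6 → TARDY
  J5: C=41, d=42 → on time
  J6: C=43, d=21 → TARDY
  J7: C=58, d=6 → TARDY
Tardy jobs: J4, J6, J7
Count = 3


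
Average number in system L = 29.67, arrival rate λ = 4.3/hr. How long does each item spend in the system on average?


Little's law: L = λW → W = L / λ
= 29.67 / 4.3
= 6.90 hours


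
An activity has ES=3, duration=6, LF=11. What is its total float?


EF = ES + duration = 3 + 6 = 9
LS = LF - duration = 11 - 6 = 5
Total Float = LF - EF = 11 - 9
(or LS - ES = 5 - 3)
= 2


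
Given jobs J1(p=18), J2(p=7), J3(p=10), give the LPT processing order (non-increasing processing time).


LPT: sort by longest processing time first
  J1: p=18
  J3: p=10
  J2: p=7
Order: J1 → J3 → J2


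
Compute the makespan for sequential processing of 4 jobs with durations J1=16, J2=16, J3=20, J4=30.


Sequential makespan: sum all processing times
= 16 + 16 + 20 + 30
= 82 time units


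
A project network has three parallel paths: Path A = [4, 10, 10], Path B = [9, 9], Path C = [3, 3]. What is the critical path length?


Path A: 4 + 10 + 10 = 24
Path B: 9 + 9 = 18
Path C: 3 + 3 = 6
Critical path = longest = max(24, 18, 6)
= 24 (Path A)


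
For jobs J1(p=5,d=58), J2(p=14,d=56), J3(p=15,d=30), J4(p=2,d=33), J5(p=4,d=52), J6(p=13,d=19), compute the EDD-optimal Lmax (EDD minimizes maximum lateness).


EDD order: J6 → J3 → J4 → J5 → J2 → J1
Completion and lateness:
  J6: C=13, d=19, L=13-19=-6
  J3: C=28, d=30, L=28-30=-2
  J4: C=30, d=33, L=30-33=-3
  J5: C=34, d=52, L=34-52=-18
  J2: C=48, d=56, L=48-56=-8
  J1: C=53, d=58, L=53-58=-5
Lmax = max(-6, -2, -3, -18, -8, -5)
= -2


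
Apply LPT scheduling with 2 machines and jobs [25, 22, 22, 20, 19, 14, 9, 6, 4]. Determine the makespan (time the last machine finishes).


Jobs (LPT sorted): [25, 22, 22, 20, 19, 14, 9, 6, 4]
Machines: 2
  J=25 → Machine 1 (load: 0+25=25)
  J=22 → Machine 2 (load: 0+22=22)
  J=22 → Machine 2 (load: 22+22=44)
  J=20 → Machine 1 (load: 25+20=45)
  J=19 → Machine 2 (load: 44+19=63)
  J=14 → Machine 1 (load: 45+14=59)
  J=9 → Machine 1 (load: 59+9=68)
  J=6 → Machine 2 (load: 63+6=69)
  J=4 → Machine 1 (load: 68+4=72)
Machine loads: [72, 69]
Makespan = max = 72 time units


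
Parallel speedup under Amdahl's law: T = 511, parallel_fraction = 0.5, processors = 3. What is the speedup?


Amdahl's law: T_p = T × ((1-p) + p/N)
= 511 × ((1-0.5) + 0.5/3)
= 511 × (0.50 + 0.1667)
= 511 × 0.6667
= 340.67
Speedup = 511/340.67
= 1.50×
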